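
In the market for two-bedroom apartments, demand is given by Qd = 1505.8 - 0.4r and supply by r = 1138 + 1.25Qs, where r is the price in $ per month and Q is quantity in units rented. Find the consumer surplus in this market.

Rewriting in direct form: Qs = -910.4 + 0.8r.
Set Qd = Qs: 1505.8 - 0.4r = -910.4 + 0.8r, so 2416.2 = 1.2r and r* = 2013.5.
Plugging r* into demand: Q* = 1505.8 - 0.4(2013.5) = 700.4.
Demand choke price (Qd = 0): r = 1505.8/0.4 = 3764.5. Consumer surplus = ½ × (3764.5 - 2013.5) × 700.4 = 613200.2.

Consumer surplus = 613200.2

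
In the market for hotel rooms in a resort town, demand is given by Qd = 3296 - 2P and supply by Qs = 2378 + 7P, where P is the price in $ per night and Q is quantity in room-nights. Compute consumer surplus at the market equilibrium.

Consumer surplus = 2390116

At equilibrium Qd = Qs, so 3296 - 2P = 2378 + 7P; collecting terms, 918 = 9P and P* = 102.
Then Q* = 3296 - 2(102) = 3092.
Demand choke price (Qd = 0): P = 3296/2 = 1648. Consumer surplus = ½ × (1648 - 102) × 3092 = 2390116.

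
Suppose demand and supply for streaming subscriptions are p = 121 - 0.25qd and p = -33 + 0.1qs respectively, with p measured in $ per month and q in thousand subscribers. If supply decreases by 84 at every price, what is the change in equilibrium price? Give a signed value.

Inverting to quantity form: qd = 484 - 4p and qs = 330 + 10p.
The market clears where 484 - 4p = 330 + 10p. Rearranging, 14p = 154, hence p* = 11.
Substitute back: q* = 484 - 4(11) = 440.
After the shift, supply is qs = 246 + 10p.
New equilibrium: 238 = 14p, so p = 17 and q = 416.
Δp = 17 - 11 = 6.

Δp = 6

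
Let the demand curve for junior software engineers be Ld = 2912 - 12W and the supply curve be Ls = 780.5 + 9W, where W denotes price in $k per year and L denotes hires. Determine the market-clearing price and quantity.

The market clears where 2912 - 12W = 780.5 + 9W. Rearranging, 21W = 2131.5, hence W* = 101.5.
Substitute back: L* = 2912 - 12(101.5) = 1694.

W* = 101.5, L* = 1694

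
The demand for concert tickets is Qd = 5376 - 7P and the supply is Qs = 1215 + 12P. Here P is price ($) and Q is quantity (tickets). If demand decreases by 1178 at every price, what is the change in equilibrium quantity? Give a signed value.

ΔQ = -744

The market clears where 5376 - 7P = 1215 + 12P. Rearranging, 19P = 4161, hence P* = 219.
From the demand curve, Q* = 5376 - 7(219) = 3843.
After the shift, demand is Qd = 4198 - 7P.
New equilibrium: 2983 = 19P, so P = 157 and Q = 3099.
ΔQ = 3099 - 3843 = -744.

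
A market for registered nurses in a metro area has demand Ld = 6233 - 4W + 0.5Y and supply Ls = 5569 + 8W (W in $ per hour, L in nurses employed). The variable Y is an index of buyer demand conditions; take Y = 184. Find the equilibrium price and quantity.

W* = 63, L* = 6073

With Y = 184, demand is Ld = 6325 - 4W.
The market clears where 6325 - 4W = 5569 + 8W. Rearranging, 12W = 756, hence W* = 63.
From the demand curve, L* = 6325 - 4(63) = 6073.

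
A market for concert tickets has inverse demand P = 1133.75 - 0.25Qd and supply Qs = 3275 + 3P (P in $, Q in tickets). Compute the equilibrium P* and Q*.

P* = 180, Q* = 3815

Rewriting in direct form: Qd = 4535 - 4P.
At equilibrium Qd = Qs, so 4535 - 4P = 3275 + 3P; collecting terms, 1260 = 7P and P* = 180.
Substitute back: Q* = 4535 - 4(180) = 3815.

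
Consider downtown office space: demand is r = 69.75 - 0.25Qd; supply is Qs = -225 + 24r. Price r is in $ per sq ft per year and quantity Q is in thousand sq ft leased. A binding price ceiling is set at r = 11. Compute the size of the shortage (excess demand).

Shortage = 196

Rewriting in direct form: Qd = 279 - 4r.
With r fixed at 11, quantity demanded is 235 and quantity supplied is 39.
Shortage = Qd - Qs = 235 - 39 = 196.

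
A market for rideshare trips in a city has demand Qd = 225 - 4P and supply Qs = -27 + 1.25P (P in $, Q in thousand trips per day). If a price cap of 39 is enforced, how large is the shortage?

Shortage = 47.25

Evaluating both curves at the ceiling price 39 gives Qd = 69, Qs = 21.75.
Shortage = Qd - Qs = 69 - 21.75 = 47.25.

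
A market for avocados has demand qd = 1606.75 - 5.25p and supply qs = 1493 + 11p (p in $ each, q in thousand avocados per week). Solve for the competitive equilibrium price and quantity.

Set qd = qs: 1606.75 - 5.25p = 1493 + 11p, so 113.75 = 16.25p and p* = 7.
Substitute back: q* = 1606.75 - 5.25(7) = 1570.

p* = 7, q* = 1570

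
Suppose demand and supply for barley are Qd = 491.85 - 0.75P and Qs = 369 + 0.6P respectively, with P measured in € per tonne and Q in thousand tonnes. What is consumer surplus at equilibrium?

Set Qd = Qs: 491.85 - 0.75P = 369 + 0.6P, so 122.85 = 1.35P and P* = 91.
From the demand curve, Q* = 491.85 - 0.75(91) = 423.6.
Demand choke price (Qd = 0): P = 491.85/0.75 = 655.8. Consumer surplus = ½ × (655.8 - 91) × 423.6 = 119624.64.

Consumer surplus = 119624.64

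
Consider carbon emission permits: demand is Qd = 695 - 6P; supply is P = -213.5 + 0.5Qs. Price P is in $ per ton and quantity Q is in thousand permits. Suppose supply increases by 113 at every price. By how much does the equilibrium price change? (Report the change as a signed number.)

ΔP = -14.125

In direct form, Qs = 427 + 2P.
Set Qd = Qs: 695 - 6P = 427 + 2P, so 268 = 8P and P* = 33.5.
From the demand curve, Q* = 695 - 6(33.5) = 494.
After the shift, supply is Qs = 540 + 2P.
The new intersection has 155 = 8P, i.e. P = 19.375, Q = 578.75.
ΔP = 19.375 - 33.5 = -14.125.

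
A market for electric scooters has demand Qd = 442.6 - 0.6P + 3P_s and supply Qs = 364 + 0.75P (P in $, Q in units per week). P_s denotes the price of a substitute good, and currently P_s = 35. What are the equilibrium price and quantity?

P* = 136, Q* = 466

With P_s = 35, demand is Qd = 547.6 - 0.6P.
Set Qd = Qs: 547.6 - 0.6P = 364 + 0.75P, so 183.6 = 1.35P and P* = 136.
Substitute back: Q* = 547.6 - 0.6(136) = 466.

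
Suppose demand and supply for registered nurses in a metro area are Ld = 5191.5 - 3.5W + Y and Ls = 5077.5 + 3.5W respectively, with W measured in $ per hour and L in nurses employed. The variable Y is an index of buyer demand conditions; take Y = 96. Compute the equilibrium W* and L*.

With Y = 96, demand is Ld = 5287.5 - 3.5W.
The market clears where 5287.5 - 3.5W = 5077.5 + 3.5W. Rearranging, 7W = 210, hence W* = 30.
From the demand curve, L* = 5287.5 - 3.5(30) = 5182.5.

W* = 30, L* = 5182.5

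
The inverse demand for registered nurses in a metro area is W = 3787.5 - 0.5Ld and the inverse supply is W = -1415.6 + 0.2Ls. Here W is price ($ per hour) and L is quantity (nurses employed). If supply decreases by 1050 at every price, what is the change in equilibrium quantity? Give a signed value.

Inverting to quantity form: Ld = 7575 - 2W and Ls = 7078 + 5W.
Set Ld = Ls: 7575 - 2W = 7078 + 5W, so 497 = 7W and W* = 71.
Substitute back: L* = 7575 - 2(71) = 7433.
After the shift, supply is Ls = 6028 + 5W.
New equilibrium: 1547 = 7W, so W = 221 and L = 7133.
ΔL = 7133 - 7433 = -300.

ΔL = -300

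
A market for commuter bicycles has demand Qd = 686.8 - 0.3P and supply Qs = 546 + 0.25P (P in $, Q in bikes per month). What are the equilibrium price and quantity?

P* = 256, Q* = 610

The market clears where 686.8 - 0.3P = 546 + 0.25P. Rearranging, 0.55P = 140.8, hence P* = 256.
From the demand curve, Q* = 686.8 - 0.3(256) = 610.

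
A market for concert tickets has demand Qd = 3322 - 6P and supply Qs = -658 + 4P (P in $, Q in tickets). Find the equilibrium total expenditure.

At equilibrium Qd = Qs, so 3322 - 6P = -658 + 4P; collecting terms, 3980 = 10P and P* = 398.
Then Q* = 3322 - 6(398) = 934.
Total expenditure = P* × Q* = 398 × 934 = 371732.

Total expenditure = 371732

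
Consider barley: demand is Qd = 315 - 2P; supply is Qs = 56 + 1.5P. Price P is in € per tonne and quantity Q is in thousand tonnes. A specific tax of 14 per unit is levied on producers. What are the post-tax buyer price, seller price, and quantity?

With a tax of 14 on producers, they supply based on the net price P_s = P_b - 14, so Qs = 35 + 1.5P_b.
Market clearing requires 315 - 2P_b = 35 + 1.5P_b; hence 280 = 3.5P_b and P_b = 80.
So P_s = 66 and the quantity traded is Q = 315 - 2(80) = 155.

P_b = 80, P_s = 66, Q = 155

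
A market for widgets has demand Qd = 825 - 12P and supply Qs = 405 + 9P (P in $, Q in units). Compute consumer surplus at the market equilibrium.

Consumer surplus = 14259.375

Set Qd = Qs: 825 - 12P = 405 + 9P, so 420 = 21P and P* = 20.
Substitute back: Q* = 825 - 12(20) = 585.
Demand choke price (Qd = 0): P = 825/12 = 68.75. Consumer surplus = ½ × (68.75 - 20) × 585 = 14259.375.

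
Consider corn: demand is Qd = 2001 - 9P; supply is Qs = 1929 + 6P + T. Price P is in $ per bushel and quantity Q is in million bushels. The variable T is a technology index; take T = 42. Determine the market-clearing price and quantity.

With T = 42, supply is Qs = 1971 + 6P.
Equating demand and supply, 2001 - 9P = 1971 + 6P gives 15P = 30, so P* = 2.
Plugging P* into demand: Q* = 2001 - 9(2) = 1983.

P* = 2, Q* = 1983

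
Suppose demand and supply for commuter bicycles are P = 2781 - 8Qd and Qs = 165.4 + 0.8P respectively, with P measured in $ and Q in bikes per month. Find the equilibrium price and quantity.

Inverting to quantity form: Qd = 347.625 - 0.125P.
At equilibrium Qd = Qs, so 347.625 - 0.125P = 165.4 + 0.8P; collecting terms, 182.225 = 0.925P and P* = 197.
Plugging P* into demand: Q* = 347.625 - 0.125(197) = 323.

P* = 197, Q* = 323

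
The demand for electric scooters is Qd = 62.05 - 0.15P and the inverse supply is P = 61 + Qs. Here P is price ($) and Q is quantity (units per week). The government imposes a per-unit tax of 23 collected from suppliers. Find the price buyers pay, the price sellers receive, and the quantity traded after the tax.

In direct form, Qs = -61 + P.
Suppliers keep P_s = P_b - 23 per unit, so supply in terms of the buyer price is Qs = -84 + P_b.
Set Qd = Qs: 62.05 - 0.15P_b = -84 + P_b, so 146.05 = 1.15P_b and P_b = 127.
Then P_s = 127 - 23 = 104 and Q = 62.05 - 0.15(127) = 43.

P_b = 127, P_s = 104, Q = 43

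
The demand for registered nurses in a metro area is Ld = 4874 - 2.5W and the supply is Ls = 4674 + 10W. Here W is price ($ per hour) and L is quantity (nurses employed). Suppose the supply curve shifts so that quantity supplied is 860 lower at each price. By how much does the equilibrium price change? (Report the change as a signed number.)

Set Ld = Ls: 4874 - 2.5W = 4674 + 10W, so 200 = 12.5W and W* = 16.
Substitute back: L* = 4874 - 2.5(16) = 4834.
After the shift, supply is Ls = 3814 + 10W.
The new intersection has 1060 = 12.5W, i.e. W = 84.8, L = 4662.
ΔW = 84.8 - 16 = 68.8.

ΔW = 68.8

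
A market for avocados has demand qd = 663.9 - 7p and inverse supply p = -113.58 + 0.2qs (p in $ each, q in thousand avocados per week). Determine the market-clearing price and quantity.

p* = 8, q* = 607.9

Rewriting in direct form: qs = 567.9 + 5p.
The market clears where 663.9 - 7p = 567.9 + 5p. Rearranging, 12p = 96, hence p* = 8.
Plugging p* into demand: q* = 663.9 - 7(8) = 607.9.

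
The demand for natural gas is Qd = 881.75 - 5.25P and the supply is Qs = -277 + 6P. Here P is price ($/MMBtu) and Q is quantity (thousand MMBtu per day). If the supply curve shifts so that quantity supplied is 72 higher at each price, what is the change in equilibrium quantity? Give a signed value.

ΔQ = 33.6

At equilibrium Qd = Qs, so 881.75 - 5.25P = -277 + 6P; collecting terms, 1158.75 = 11.25P and P* = 103.
From the demand curve, Q* = 881.75 - 5.25(103) = 341.
After the shift, supply is Qs = -205 + 6P.
Re-solving, 11.25P = 1086.75 gives P = 96.6 and Q = 374.6.
ΔQ = 374.6 - 341 = 33.6.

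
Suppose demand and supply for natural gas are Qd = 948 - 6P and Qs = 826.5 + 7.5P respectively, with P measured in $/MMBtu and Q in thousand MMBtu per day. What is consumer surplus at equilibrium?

Consumer surplus = 66603

The market clears where 948 - 6P = 826.5 + 7.5P. Rearranging, 13.5P = 121.5, hence P* = 9.
Substitute back: Q* = 948 - 6(9) = 894.
Demand choke price (Qd = 0): P = 948/6 = 158. Consumer surplus = ½ × (158 - 9) × 894 = 66603.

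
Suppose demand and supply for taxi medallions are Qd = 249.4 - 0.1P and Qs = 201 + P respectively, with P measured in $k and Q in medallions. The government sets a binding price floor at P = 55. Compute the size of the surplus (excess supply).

Evaluating both curves at the floor price 55 gives Qd = 243.9, Qs = 256.
Surplus = Qs - Qd = 256 - 243.9 = 12.1.

Surplus = 12.1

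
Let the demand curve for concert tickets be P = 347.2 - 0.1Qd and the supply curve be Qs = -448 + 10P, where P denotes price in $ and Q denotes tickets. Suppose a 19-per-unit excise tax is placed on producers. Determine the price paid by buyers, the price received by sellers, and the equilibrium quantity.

P_b = 205.5, P_s = 186.5, Q = 1417

Rewriting in direct form: Qd = 3472 - 10P.
With a tax of 19 on producers, they supply based on the net price P_s = P_b - 19, so Qs = -638 + 10P_b.
Equate demand and the shifted supply: 3472 - 10P_b = -638 + 10P_b, giving 20P_b = 4110, so P_b = 205.5.
Then P_s = 205.5 - 19 = 186.5 and Q = 3472 - 10(205.5) = 1417.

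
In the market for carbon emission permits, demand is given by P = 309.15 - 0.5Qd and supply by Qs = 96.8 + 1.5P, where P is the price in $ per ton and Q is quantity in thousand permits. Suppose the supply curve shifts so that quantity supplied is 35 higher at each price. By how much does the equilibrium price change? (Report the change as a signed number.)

ΔP = -10

In direct form, Qd = 618.3 - 2P.
Set Qd = Qs: 618.3 - 2P = 96.8 + 1.5P, so 521.5 = 3.5P and P* = 149.
Plugging P* into demand: Q* = 618.3 - 2(149) = 320.3.
After the shift, supply is Qs = 131.8 + 1.5P.
The new intersection has 486.5 = 3.5P, i.e. P = 139, Q = 340.3.
ΔP = 139 - 149 = -10.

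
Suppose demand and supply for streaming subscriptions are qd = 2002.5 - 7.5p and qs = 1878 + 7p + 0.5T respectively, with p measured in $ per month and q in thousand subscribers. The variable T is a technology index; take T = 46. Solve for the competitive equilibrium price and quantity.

With T = 46, supply is qs = 1901 + 7p.
Set qd = qs: 2002.5 - 7.5p = 1901 + 7p, so 101.5 = 14.5p and p* = 7.
Then q* = 2002.5 - 7.5(7) = 1950.

p* = 7, q* = 1950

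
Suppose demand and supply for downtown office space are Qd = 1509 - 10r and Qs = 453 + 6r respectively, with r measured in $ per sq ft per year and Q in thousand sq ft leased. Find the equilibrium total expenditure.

Set Qd = Qs: 1509 - 10r = 453 + 6r, so 1056 = 16r and r* = 66.
Plugging r* into demand: Q* = 1509 - 10(66) = 849.
Total expenditure = r* × Q* = 66 × 849 = 56034.

Total expenditure = 56034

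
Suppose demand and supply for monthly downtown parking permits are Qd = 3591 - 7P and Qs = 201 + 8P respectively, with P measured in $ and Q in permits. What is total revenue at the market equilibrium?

Total revenue = 454034

Equating demand and supply, 3591 - 7P = 201 + 8P gives 15P = 3390, so P* = 226.
Then Q* = 3591 - 7(226) = 2009.
Total revenue = P* × Q* = 226 × 2009 = 454034.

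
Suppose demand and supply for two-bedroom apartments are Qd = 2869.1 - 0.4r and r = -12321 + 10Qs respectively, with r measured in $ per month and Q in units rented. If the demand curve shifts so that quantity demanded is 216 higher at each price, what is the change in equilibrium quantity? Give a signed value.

ΔQ = 43.2

Solving each curve for Q: Qs = 1232.1 + 0.1r.
The market clears where 2869.1 - 0.4r = 1232.1 + 0.1r. Rearranging, 0.5r = 1637, hence r* = 3274.
Substitute back: Q* = 2869.1 - 0.4(3274) = 1559.5.
After the shift, demand is Qd = 3085.1 - 0.4r.
Re-solving, 0.5r = 1853 gives r = 3706 and Q = 1602.7.
ΔQ = 1602.7 - 1559.5 = 43.2.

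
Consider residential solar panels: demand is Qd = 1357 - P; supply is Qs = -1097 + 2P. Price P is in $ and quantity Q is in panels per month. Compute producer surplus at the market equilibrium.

Producer surplus = 72630.25

At equilibrium Qd = Qs, so 1357 - P = -1097 + 2P; collecting terms, 2454 = 3P and P* = 818.
Plugging P* into demand: Q* = 1357 - 818 = 539.
Supply choke price (Qs = 0): P = 548.5. Producer surplus = ½ × (818 - 548.5) × 539 = 72630.25.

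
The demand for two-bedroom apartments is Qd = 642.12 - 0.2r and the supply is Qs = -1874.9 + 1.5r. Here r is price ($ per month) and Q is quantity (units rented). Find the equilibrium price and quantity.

The market clears where 642.12 - 0.2r = -1874.9 + 1.5r. Rearranging, 1.7r = 2517.02, hence r* = 1480.6.
Then Q* = 642.12 - 0.2(1480.6) = 346.

r* = 1480.6, Q* = 346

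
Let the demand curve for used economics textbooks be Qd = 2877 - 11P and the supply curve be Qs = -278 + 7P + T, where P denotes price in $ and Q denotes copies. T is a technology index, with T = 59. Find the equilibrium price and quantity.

P* = 172, Q* = 985

With T = 59, supply is Qs = -219 + 7P.
Set Qd = Qs: 2877 - 11P = -219 + 7P, so 3096 = 18P and P* = 172.
Plugging P* into demand: Q* = 2877 - 11(172) = 985.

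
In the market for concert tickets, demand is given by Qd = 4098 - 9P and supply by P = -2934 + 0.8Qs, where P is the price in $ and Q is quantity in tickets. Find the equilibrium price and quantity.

Inverting to quantity form: Qs = 3667.5 + 1.25P.
Equating demand and supply, 4098 - 9P = 3667.5 + 1.25P gives 10.25P = 430.5, so P* = 42.
From the demand curve, Q* = 4098 - 9(42) = 3720.

P* = 42, Q* = 3720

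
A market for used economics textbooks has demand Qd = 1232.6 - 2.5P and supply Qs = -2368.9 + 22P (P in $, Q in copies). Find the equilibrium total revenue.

Set Qd = Qs: 1232.6 - 2.5P = -2368.9 + 22P, so 3601.5 = 24.5P and P* = 147.
From the demand curve, Q* = 1232.6 - 2.5(147) = 865.1.
Total revenue = P* × Q* = 147 × 865.1 = 127169.7.

Total revenue = 127169.7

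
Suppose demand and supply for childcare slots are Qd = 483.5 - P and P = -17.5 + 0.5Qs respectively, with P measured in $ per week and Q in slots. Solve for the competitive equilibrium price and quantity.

P* = 149.5, Q* = 334

Solving each curve for Q: Qs = 35 + 2P.
At equilibrium Qd = Qs, so 483.5 - P = 35 + 2P; collecting terms, 448.5 = 3P and P* = 149.5.
Plugging P* into demand: Q* = 483.5 - 149.5 = 334.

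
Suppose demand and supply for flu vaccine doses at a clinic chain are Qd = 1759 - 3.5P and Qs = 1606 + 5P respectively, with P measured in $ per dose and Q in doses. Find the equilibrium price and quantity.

Equating demand and supply, 1759 - 3.5P = 1606 + 5P gives 8.5P = 153, so P* = 18.
From the demand curve, Q* = 1759 - 3.5(18) = 1696.

P* = 18, Q* = 1696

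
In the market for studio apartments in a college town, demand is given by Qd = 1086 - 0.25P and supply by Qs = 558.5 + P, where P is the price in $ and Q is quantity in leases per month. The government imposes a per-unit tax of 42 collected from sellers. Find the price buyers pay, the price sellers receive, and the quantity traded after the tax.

P_b = 455.6, P_s = 413.6, Q = 972.1

With a tax of 42 on sellers, they supply based on the net price P_s = P_b - 42, so Qs = 516.5 + P_b.
Equate demand and the shifted supply: 1086 - 0.25P_b = 516.5 + P_b, giving 1.25P_b = 569.5, so P_b = 455.6.
So P_s = 413.6 and the quantity traded is Q = 1086 - 0.25(455.6) = 972.1.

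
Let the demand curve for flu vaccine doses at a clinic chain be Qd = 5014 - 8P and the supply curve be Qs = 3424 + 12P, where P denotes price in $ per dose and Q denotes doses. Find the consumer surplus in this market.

The market clears where 5014 - 8P = 3424 + 12P. Rearranging, 20P = 1590, hence P* = 79.5.
From the demand curve, Q* = 5014 - 8(79.5) = 4378.
Demand choke price (Qd = 0): P = 5014/8 = 626.75. Consumer surplus = ½ × (626.75 - 79.5) × 4378 = 1197930.25.

Consumer surplus = 1197930.25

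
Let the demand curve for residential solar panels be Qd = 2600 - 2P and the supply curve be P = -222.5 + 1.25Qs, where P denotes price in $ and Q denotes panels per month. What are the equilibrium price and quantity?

Solving each curve for Q: Qs = 178 + 0.8P.
Set Qd = Qs: 2600 - 2P = 178 + 0.8P, so 2422 = 2.8P and P* = 865.
Then Q* = 2600 - 2(865) = 870.

P* = 865, Q* = 870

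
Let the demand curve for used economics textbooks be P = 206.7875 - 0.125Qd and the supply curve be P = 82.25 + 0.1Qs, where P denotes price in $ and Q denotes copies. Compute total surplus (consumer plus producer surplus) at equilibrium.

Inverting to quantity form: Qd = 1654.3 - 8P and Qs = -822.5 + 10P.
At equilibrium Qd = Qs, so 1654.3 - 8P = -822.5 + 10P; collecting terms, 2476.8 = 18P and P* = 137.6.
Then Q* = 1654.3 - 8(137.6) = 553.5.
Demand choke price = 206.7875; supply choke price = 82.25. CS = ½(206.7875 - 137.6)(553.5) = 19147.640625; PS = ½(137.6 - 82.25)(553.5) = 15318.1125. Total surplus = 34465.753125.

Total surplus = 34465.753125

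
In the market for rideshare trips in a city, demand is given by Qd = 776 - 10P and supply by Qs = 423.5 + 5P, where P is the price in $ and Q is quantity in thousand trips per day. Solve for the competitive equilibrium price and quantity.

P* = 23.5, Q* = 541

Set Qd = Qs: 776 - 10P = 423.5 + 5P, so 352.5 = 15P and P* = 23.5.
Substitute back: Q* = 776 - 10(23.5) = 541.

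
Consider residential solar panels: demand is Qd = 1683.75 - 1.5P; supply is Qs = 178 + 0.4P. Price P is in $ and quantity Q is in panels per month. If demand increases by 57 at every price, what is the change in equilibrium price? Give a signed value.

Set Qd = Qs: 1683.75 - 1.5P = 178 + 0.4P, so 1505.75 = 1.9P and P* = 792.5.
From the demand curve, Q* = 1683.75 - 1.5(792.5) = 495.
After the shift, demand is Qd = 1740.75 - 1.5P.
New equilibrium: 1562.75 = 1.9P, so P = 822.5 and Q = 507.
ΔP = 822.5 - 792.5 = 30.

ΔP = 30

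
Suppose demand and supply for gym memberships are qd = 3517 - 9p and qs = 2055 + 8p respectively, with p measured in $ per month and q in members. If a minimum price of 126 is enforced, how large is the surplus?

Evaluating both curves at the floor price 126 gives qd = 2383, qs = 3063.
Surplus = qs - qd = 3063 - 2383 = 680.

Surplus = 680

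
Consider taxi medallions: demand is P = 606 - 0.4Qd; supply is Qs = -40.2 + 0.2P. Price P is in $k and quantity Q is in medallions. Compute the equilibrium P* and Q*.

P* = 576, Q* = 75

Solving each curve for Q: Qd = 1515 - 2.5P.
Equating demand and supply, 1515 - 2.5P = -40.2 + 0.2P gives 2.7P = 1555.2, so P* = 576.
Then Q* = 1515 - 2.5(576) = 75.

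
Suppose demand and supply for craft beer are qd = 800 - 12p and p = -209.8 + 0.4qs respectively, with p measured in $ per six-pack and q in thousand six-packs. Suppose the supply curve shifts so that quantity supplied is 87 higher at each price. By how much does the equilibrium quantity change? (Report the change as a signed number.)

Δq = 72

Solving each curve for q: qs = 524.5 + 2.5p.
At equilibrium qd = qs, so 800 - 12p = 524.5 + 2.5p; collecting terms, 275.5 = 14.5p and p* = 19.
Then q* = 800 - 12(19) = 572.
After the shift, supply is qs = 611.5 + 2.5p.
The new intersection has 188.5 = 14.5p, i.e. p = 13, q = 644.
Δq = 644 - 572 = 72.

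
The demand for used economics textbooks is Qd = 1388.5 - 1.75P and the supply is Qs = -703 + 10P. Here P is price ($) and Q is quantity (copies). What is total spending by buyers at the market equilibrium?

Total spending by buyers = 191706

The market clears where 1388.5 - 1.75P = -703 + 10P. Rearranging, 11.75P = 2091.5, hence P* = 178.
From the demand curve, Q* = 1388.5 - 1.75(178) = 1077.
Total spending by buyers = P* × Q* = 178 × 1077 = 191706.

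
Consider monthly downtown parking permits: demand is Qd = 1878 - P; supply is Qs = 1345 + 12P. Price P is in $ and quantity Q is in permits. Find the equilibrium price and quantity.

At equilibrium Qd = Qs, so 1878 - P = 1345 + 12P; collecting terms, 533 = 13P and P* = 41.
From the demand curve, Q* = 1878 - 41 = 1837.

P* = 41, Q* = 1837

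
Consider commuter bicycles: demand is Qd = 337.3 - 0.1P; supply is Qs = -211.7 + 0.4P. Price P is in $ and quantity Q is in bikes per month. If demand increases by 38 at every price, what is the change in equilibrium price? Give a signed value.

ΔP = 76

At equilibrium Qd = Qs, so 337.3 - 0.1P = -211.7 + 0.4P; collecting terms, 549 = 0.5P and P* = 1098.
Plugging P* into demand: Q* = 337.3 - 0.1(1098) = 227.5.
After the shift, demand is Qd = 375.3 - 0.1P.
Re-solving, 0.5P = 587 gives P = 1174 and Q = 257.9.
ΔP = 1174 - 1098 = 76.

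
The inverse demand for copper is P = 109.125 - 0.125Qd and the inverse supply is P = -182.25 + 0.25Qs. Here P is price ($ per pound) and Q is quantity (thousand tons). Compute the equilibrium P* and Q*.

P* = 12, Q* = 777

In direct form, Qd = 873 - 8P and Qs = 729 + 4P.
Set Qd = Qs: 873 - 8P = 729 + 4P, so 144 = 12P and P* = 12.
Substitute back: Q* = 873 - 8(12) = 777.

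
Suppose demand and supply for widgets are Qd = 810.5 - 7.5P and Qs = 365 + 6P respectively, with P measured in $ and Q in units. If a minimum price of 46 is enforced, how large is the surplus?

Surplus = 175.5

With P fixed at 46, quantity demanded is 465.5 and quantity supplied is 641.
Surplus = Qs - Qd = 641 - 465.5 = 175.5.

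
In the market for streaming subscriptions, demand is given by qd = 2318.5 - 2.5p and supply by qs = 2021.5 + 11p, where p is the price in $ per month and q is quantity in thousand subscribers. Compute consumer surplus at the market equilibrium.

Consumer surplus = 1024686.45

Set qd = qs: 2318.5 - 2.5p = 2021.5 + 11p, so 297 = 13.5p and p* = 22.
Then q* = 2318.5 - 2.5(22) = 2263.5.
Demand choke price (qd = 0): p = 2318.5/2.5 = 927.4. Consumer surplus = ½ × (927.4 - 22) × 2263.5 = 1024686.45.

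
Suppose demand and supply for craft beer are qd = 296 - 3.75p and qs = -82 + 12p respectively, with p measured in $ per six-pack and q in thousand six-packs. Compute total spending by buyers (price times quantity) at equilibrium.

Set qd = qs: 296 - 3.75p = -82 + 12p, so 378 = 15.75p and p* = 24.
Then q* = 296 - 3.75(24) = 206.
Total spending by buyers = p* × q* = 24 × 206 = 4944.

Total spending by buyers = 4944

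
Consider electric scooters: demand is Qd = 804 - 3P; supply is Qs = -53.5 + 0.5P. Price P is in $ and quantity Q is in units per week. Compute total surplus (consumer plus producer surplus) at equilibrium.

Total surplus = 5554.5

Set Qd = Qs: 804 - 3P = -53.5 + 0.5P, so 857.5 = 3.5P and P* = 245.
Then Q* = 804 - 3(245) = 69.
Demand choke price = 268; supply choke price = 107. CS = ½(268 - 245)(69) = 793.5; PS = ½(245 - 107)(69) = 4761. Total surplus = 5554.5.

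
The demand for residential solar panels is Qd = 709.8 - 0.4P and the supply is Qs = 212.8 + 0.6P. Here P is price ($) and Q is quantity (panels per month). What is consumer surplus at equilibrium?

Consumer surplus = 326401.25

The market clears where 709.8 - 0.4P = 212.8 + 0.6P. Rearranging, P = 497, hence P* = 497.
Then Q* = 709.8 - 0.4(497) = 511.
Demand choke price (Qd = 0): P = 709.8/0.4 = 1774.5. Consumer surplus = ½ × (1774.5 - 497) × 511 = 326401.25.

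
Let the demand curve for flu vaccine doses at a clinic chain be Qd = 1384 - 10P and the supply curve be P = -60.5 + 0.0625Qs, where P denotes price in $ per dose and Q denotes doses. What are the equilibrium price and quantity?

P* = 16, Q* = 1224

Rewriting in direct form: Qs = 968 + 16P.
At equilibrium Qd = Qs, so 1384 - 10P = 968 + 16P; collecting terms, 416 = 26P and P* = 16.
Then Q* = 1384 - 10(16) = 1224.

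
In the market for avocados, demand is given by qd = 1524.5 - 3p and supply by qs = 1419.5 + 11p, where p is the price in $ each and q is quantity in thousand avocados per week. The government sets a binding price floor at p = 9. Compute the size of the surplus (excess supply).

With p fixed at 9, quantity demanded is 1497.5 and quantity supplied is 1518.5.
Surplus = qs - qd = 1518.5 - 1497.5 = 21.

Surplus = 21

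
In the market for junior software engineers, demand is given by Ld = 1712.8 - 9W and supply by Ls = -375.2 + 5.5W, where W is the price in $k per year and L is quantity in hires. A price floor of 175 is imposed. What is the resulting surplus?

Surplus = 449.5

At W = 175: Ld = 137.8 and Ls = 587.3.
Surplus = Ls - Ld = 587.3 - 137.8 = 449.5.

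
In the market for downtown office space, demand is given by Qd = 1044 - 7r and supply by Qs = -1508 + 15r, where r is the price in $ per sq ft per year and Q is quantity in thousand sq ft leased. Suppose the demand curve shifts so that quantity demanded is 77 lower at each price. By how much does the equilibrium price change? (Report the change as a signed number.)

Δr = -3.5

Set Qd = Qs: 1044 - 7r = -1508 + 15r, so 2552 = 22r and r* = 116.
Substitute back: Q* = 1044 - 7(116) = 232.
After the shift, demand is Qd = 967 - 7r.
New equilibrium: 2475 = 22r, so r = 112.5 and Q = 179.5.
Δr = 112.5 - 116 = -3.5.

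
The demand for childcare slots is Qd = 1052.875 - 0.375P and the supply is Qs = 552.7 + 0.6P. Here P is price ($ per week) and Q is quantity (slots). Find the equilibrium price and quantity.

P* = 513, Q* = 860.5

Equating demand and supply, 1052.875 - 0.375P = 552.7 + 0.6P gives 0.975P = 500.175, so P* = 513.
Then Q* = 1052.875 - 0.375(513) = 860.5.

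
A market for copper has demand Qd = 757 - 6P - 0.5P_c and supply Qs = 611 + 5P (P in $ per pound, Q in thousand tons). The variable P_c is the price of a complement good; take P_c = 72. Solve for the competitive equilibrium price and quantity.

P* = 10, Q* = 661

With P_c = 72, demand is Qd = 721 - 6P.
Equating demand and supply, 721 - 6P = 611 + 5P gives 11P = 110, so P* = 10.
Plugging P* into demand: Q* = 721 - 6(10) = 661.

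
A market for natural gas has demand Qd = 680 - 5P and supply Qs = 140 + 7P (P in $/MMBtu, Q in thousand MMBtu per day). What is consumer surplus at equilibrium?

Consumer surplus = 20702.5

Set Qd = Qs: 680 - 5P = 140 + 7P, so 540 = 12P and P* = 45.
Plugging P* into demand: Q* = 680 - 5(45) = 455.
Demand choke price (Qd = 0): P = 680/5 = 136. Consumer surplus = ½ × (136 - 45) × 455 = 20702.5.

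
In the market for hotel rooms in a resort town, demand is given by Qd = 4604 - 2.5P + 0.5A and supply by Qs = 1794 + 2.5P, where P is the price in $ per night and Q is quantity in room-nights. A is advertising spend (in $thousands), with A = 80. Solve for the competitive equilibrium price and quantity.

With A = 80, demand is Qd = 4644 - 2.5P.
At equilibrium Qd = Qs, so 4644 - 2.5P = 1794 + 2.5P; collecting terms, 2850 = 5P and P* = 570.
Substitute back: Q* = 4644 - 2.5(570) = 3219.

P* = 570, Q* = 3219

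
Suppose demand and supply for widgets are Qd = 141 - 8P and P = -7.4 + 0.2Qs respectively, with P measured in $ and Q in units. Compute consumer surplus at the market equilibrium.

Solving each curve for Q: Qs = 37 + 5P.
Set Qd = Qs: 141 - 8P = 37 + 5P, so 104 = 13P and P* = 8.
Then Q* = 141 - 8(8) = 77.
Demand choke price (Qd = 0): P = 141/8 = 17.625. Consumer surplus = ½ × (17.625 - 8) × 77 = 370.5625.

Consumer surplus = 370.5625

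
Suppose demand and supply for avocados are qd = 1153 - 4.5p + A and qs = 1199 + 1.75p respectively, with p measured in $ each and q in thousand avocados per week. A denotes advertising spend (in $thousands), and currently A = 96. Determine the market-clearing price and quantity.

With A = 96, demand is qd = 1249 - 4.5p.
Set qd = qs: 1249 - 4.5p = 1199 + 1.75p, so 50 = 6.25p and p* = 8.
Then q* = 1249 - 4.5(8) = 1213.

p* = 8, q* = 1213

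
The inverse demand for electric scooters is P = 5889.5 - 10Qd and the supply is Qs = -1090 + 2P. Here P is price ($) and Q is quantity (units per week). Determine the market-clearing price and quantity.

Solving each curve for Q: Qd = 588.95 - 0.1P.
Equating demand and supply, 588.95 - 0.1P = -1090 + 2P gives 2.1P = 1678.95, so P* = 799.5.
Then Q* = 588.95 - 0.1(799.5) = 509.

P* = 799.5, Q* = 509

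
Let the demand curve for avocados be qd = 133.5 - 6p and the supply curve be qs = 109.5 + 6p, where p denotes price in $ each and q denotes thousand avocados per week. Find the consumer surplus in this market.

Consumer surplus = 1230.1875

Equating demand and supply, 133.5 - 6p = 109.5 + 6p gives 12p = 24, so p* = 2.
From the demand curve, q* = 133.5 - 6(2) = 121.5.
Demand choke price (qd = 0): p = 133.5/6 = 22.25. Consumer surplus = ½ × (22.25 - 2) × 121.5 = 1230.1875.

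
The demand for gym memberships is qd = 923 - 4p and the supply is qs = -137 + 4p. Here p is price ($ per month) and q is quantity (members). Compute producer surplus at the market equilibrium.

Producer surplus = 19306.125

At equilibrium qd = qs, so 923 - 4p = -137 + 4p; collecting terms, 1060 = 8p and p* = 132.5.
From the demand curve, q* = 923 - 4(132.5) = 393.
Supply choke price (qs = 0): p = 34.25. Producer surplus = ½ × (132.5 - 34.25) × 393 = 19306.125.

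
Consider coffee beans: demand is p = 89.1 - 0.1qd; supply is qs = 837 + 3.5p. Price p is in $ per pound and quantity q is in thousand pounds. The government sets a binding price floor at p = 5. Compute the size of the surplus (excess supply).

Surplus = 13.5

In direct form, qd = 891 - 10p.
With p fixed at 5, quantity demanded is 841 and quantity supplied is 854.5.
Surplus = qs - qd = 854.5 - 841 = 13.5.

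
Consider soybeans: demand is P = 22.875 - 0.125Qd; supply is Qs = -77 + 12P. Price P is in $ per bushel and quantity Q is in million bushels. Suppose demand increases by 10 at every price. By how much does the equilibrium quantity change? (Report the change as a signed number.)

Rewriting in direct form: Qd = 183 - 8P.
At equilibrium Qd = Qs, so 183 - 8P = -77 + 12P; collecting terms, 260 = 20P and P* = 13.
Plugging P* into demand: Q* = 183 - 8(13) = 79.
After the shift, demand is Qd = 193 - 8P.
Re-solving, 20P = 270 gives P = 13.5 and Q = 85.
ΔQ = 85 - 79 = 6.

ΔQ = 6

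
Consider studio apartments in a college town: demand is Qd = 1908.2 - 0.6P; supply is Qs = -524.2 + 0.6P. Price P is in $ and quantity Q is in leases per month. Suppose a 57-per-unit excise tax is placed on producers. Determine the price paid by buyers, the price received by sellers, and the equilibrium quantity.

Producers keep P_s = P_b - 57 per unit, so supply in terms of the buyer price is Qs = -558.4 + 0.6P_b.
Equate demand and the shifted supply: 1908.2 - 0.6P_b = -558.4 + 0.6P_b, giving 1.2P_b = 2466.6, so P_b = 2055.5.
Then P_s = 2055.5 - 57 = 1998.5 and Q = 1908.2 - 0.6(2055.5) = 674.9.

P_b = 2055.5, P_s = 1998.5, Q = 674.9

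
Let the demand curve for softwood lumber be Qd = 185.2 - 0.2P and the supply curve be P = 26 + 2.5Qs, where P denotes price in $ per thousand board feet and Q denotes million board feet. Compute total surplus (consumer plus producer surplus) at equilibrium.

Total surplus = 54000

Solving each curve for Q: Qs = -10.4 + 0.4P.
At equilibrium Qd = Qs, so 185.2 - 0.2P = -10.4 + 0.4P; collecting terms, 195.6 = 0.6P and P* = 326.
From the demand curve, Q* = 185.2 - 0.2(326) = 120.
Demand choke price = 926; supply choke price = 26. CS = ½(926 - 326)(120) = 36000; PS = ½(326 - 26)(120) = 18000. Total surplus = 54000.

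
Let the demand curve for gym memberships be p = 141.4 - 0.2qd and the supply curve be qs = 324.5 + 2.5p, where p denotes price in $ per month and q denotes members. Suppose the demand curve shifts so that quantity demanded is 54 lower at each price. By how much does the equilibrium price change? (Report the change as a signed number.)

Solving each curve for q: qd = 707 - 5p.
Equating demand and supply, 707 - 5p = 324.5 + 2.5p gives 7.5p = 382.5, so p* = 51.
Then q* = 707 - 5(51) = 452.
After the shift, demand is qd = 653 - 5p.
Re-solving, 7.5p = 328.5 gives p = 43.8 and q = 434.
Δp = 43.8 - 51 = -7.2.

Δp = -7.2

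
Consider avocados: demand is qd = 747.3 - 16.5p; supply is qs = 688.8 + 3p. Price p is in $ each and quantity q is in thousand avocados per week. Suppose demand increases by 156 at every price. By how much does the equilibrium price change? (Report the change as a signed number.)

Δp = 8

Set qd = qs: 747.3 - 16.5p = 688.8 + 3p, so 58.5 = 19.5p and p* = 3.
Substitute back: q* = 747.3 - 16.5(3) = 697.8.
After the shift, demand is qd = 903.3 - 16.5p.
The new intersection has 214.5 = 19.5p, i.e. p = 11, q = 721.8.
Δp = 11 - 3 = 8.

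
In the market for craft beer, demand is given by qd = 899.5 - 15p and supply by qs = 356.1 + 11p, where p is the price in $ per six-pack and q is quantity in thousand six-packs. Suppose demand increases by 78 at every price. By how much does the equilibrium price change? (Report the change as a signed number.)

Δp = 3

The market clears where 899.5 - 15p = 356.1 + 11p. Rearranging, 26p = 543.4, hence p* = 20.9.
From the demand curve, q* = 899.5 - 15(20.9) = 586.
After the shift, demand is qd = 977.5 - 15p.
Re-solving, 26p = 621.4 gives p = 23.9 and q = 619.
Δp = 23.9 - 20.9 = 3.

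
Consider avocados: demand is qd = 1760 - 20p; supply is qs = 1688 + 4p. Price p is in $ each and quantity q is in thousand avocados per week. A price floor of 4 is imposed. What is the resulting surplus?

Evaluating both curves at the floor price 4 gives qd = 1680, qs = 1704.
Surplus = qs - qd = 1704 - 1680 = 24.

Surplus = 24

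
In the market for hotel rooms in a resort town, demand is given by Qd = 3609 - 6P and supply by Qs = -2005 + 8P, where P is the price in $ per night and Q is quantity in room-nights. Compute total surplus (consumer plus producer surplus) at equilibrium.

At equilibrium Qd = Qs, so 3609 - 6P = -2005 + 8P; collecting terms, 5614 = 14P and P* = 401.
Plugging P* into demand: Q* = 3609 - 6(401) = 1203.
Demand choke price = 601.5; supply choke price = 250.625. CS = ½(601.5 - 401)(1203) = 120600.75; PS = ½(401 - 250.625)(1203) = 90450.5625. Total surplus = 211051.3125.

Total surplus = 211051.3125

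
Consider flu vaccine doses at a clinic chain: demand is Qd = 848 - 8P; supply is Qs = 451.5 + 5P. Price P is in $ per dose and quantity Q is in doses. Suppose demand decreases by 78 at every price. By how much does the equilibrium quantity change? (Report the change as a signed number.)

At equilibrium Qd = Qs, so 848 - 8P = 451.5 + 5P; collecting terms, 396.5 = 13P and P* = 30.5.
From the demand curve, Q* = 848 - 8(30.5) = 604.
After the shift, demand is Qd = 770 - 8P.
The new intersection has 318.5 = 13P, i.e. P = 24.5, Q = 574.
ΔQ = 574 - 604 = -30.

ΔQ = -30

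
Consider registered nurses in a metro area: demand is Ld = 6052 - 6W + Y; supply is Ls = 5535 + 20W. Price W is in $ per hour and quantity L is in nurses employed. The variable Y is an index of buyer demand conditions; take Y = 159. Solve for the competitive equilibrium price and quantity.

With Y = 159, demand is Ld = 6211 - 6W.
The market clears where 6211 - 6W = 5535 + 20W. Rearranging, 26W = 676, hence W* = 26.
Substitute back: L* = 6211 - 6(26) = 6055.

W* = 26, L* = 6055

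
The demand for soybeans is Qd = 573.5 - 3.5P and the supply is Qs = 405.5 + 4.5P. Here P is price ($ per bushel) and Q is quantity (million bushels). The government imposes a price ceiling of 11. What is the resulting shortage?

Shortage = 80

Evaluating both curves at the ceiling price 11 gives Qd = 535, Qs = 455.
Shortage = Qd - Qs = 535 - 455 = 80.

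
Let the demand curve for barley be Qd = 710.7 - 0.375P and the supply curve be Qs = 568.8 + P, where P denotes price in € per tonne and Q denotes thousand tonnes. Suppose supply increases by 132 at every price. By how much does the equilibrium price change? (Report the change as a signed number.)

At equilibrium Qd = Qs, so 710.7 - 0.375P = 568.8 + P; collecting terms, 141.9 = 1.375P and P* = 103.2.
From the demand curve, Q* = 710.7 - 0.375(103.2) = 672.
After the shift, supply is Qs = 700.8 + P.
The new intersection has 9.9 = 1.375P, i.e. P = 7.2, Q = 708.
ΔP = 7.2 - 103.2 = -96.

ΔP = -96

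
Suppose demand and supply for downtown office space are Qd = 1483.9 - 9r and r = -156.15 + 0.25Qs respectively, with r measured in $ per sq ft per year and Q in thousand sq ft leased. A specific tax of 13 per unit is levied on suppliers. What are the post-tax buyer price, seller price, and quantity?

Inverting to quantity form: Qs = 624.6 + 4r.
Suppliers keep r_s = r_b - 13 per unit, so supply in terms of the buyer price is Qs = 572.6 + 4r_b.
Equate demand and the shifted supply: 1483.9 - 9r_b = 572.6 + 4r_b, giving 13r_b = 911.3, so r_b = 70.1.
So r_s = 57.1 and the quantity traded is Q = 1483.9 - 9(70.1) = 853.

r_b = 70.1, r_s = 57.1, Q = 853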